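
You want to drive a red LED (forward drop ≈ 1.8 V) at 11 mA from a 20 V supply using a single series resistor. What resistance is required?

The resistor drops V_S − V_D = 20 − 1.8 = 18.2 V at 11 mA.
R = 18.2 V / 11 mA = 1.65 kΩ.

R ≈ 1.7 kΩ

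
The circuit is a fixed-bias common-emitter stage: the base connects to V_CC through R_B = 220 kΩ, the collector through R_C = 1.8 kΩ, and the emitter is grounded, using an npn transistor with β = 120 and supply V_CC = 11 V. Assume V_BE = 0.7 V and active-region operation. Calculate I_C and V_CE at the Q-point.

I_C ≈ 5.6 mA, V_CE ≈ 0.89 V

Base loop: V_CC = I_B·R_B + V_BE, so I_B = (11 − 0.7)/220 kΩ = 0.0468 mA.
In the active region I_C = β·I_B = 120 × 0.0468 = 5.62 mA.
Collector loop: V_CE = V_CC − I_C·R_C = 11 − 5.62×1.8 = 0.887 V.
Since V_CE = 0.887 V > V_CE(sat) ≈ 0.2 V, the transistor is in the active region as assumed.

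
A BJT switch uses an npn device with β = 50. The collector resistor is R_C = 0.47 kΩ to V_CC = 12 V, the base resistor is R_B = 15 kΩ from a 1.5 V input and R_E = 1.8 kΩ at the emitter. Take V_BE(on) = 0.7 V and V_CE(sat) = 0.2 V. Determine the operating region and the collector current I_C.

Assume active. Base-emitter loop: I_B = (V_BB − V_BE)/(R_B + (β+1)R_E) = (1.5 − 0.7)/(15 + 51×1.8) = 0.00749 mA.
I_C = β·I_B = 50×0.00749 = 0.375 mA.
V_CE = V_CC − I_C·R_C − I_E·R_E = 12 − 0.375×0.47 − 0.382×1.8 = 11.1 V > V_CE(sat), so the active-region assumption holds.

active; I_C ≈ 0.37 mA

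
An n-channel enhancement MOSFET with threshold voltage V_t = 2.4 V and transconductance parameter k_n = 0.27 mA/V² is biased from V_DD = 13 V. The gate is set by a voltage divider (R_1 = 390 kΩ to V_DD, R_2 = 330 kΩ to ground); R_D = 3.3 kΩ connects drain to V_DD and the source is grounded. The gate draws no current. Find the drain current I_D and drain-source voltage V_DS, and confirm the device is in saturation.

I_D ≈ 1.7 mA, V_DS ≈ 7.4 V

V_G = V_DD·R_2/(R_1+R_2) = 13×330/720 = 5.96 V. With the source grounded, V_GS = V_G = 5.96 V.
Assume saturation: I_D = (k_n/2)(V_GS − V_t)² = (0.27/2)×(5.96 − 2.4)² = 0.135×3.56² = 1.71 mA.
V_DS = V_DD − I_D·R_D = 13 − 1.71×3.3 = 7.36 V.
Saturation requires V_DS ≥ V_GS − V_t = 3.56 V; 7.36 ≥ 3.56 ✓.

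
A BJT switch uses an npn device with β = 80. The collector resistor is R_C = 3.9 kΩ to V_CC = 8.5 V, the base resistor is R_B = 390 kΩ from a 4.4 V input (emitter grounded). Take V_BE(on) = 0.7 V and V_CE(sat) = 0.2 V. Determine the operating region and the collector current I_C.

active; I_C ≈ 0.76 mA

Assume active. Base-emitter loop: I_B = (V_BB − V_BE)/R_B = (4.4 − 0.7)/390 = 0.00949 mA.
I_C = β·I_B = 80×0.00949 = 0.759 mA.
V_CE = V_CC − I_C·R_C = 8.5 − 0.759×3.9 = 5.54 V > V_CE(sat), so the active-region assumption holds.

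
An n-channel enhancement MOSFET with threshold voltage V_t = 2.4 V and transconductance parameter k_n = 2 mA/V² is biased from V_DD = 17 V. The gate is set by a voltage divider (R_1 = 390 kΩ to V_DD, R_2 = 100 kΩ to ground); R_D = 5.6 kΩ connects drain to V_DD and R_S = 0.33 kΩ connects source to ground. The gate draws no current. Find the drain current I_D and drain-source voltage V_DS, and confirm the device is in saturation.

I_D ≈ 0.7 mA, V_DS ≈ 13 V

V_G = V_DD·R_2/(R_1+R_2) = 17×100/490 = 3.47 V.
Assume saturation: I_D = (k_n/2)(V_GS − V_t)² with V_GS = V_G − I_D·R_S = 3.47 − 0.33·I_D.
Substituting gives 0.109·I_D² − 1.71·I_D + 1.14 = 0, with roots I_D = 0.702 or 15 mA.
The root I_D = 15 mA gives V_GS = -1.47 V ≤ V_t, so take I_D = 0.702 mA.
Then V_GS = 3.24 V and V_DS = V_DD − I_D(R_D+R_S) = 17 − 0.702×5.93 = 12.8 V.
Saturation requires V_DS ≥ V_GS − V_t = 0.838 V; 12.8 ≥ 0.838 ✓.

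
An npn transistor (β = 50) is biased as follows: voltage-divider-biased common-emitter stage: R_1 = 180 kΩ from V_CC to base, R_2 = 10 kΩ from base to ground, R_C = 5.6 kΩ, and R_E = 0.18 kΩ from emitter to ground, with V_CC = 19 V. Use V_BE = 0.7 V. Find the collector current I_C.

I_C ≈ 0.8 mA

Thevenize the base divider: V_Th = V_CC·R_2/(R_1+R_2) = 19×10/190 = 1 V, R_Th = R_1‖R_2 = 9.47 kΩ.
Base-emitter loop: V_Th = I_B·R_Th + V_BE + (β+1)I_B·R_E, so I_B = (1 − 0.7) / (9.47 + 51×0.18) = 0.0161 mA.
I_C = β·I_B = 50×0.0161 = 0.804 mA, and I_E = (β+1)I_B = 0.82 mA.
V_CE = V_CC − I_C·R_C − I_E·R_E = 19 − 0.804×5.6 − 0.82×0.18 = 14.3 V.
V_CE = 14.3 V > 0.2 V confirms active-region operation.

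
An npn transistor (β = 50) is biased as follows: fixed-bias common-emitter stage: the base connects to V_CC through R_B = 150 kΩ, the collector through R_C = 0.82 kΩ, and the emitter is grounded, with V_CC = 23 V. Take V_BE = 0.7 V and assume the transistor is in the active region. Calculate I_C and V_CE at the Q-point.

Base loop: V_CC = I_B·R_B + V_BE, so I_B = (23 − 0.7)/150 kΩ = 0.149 mA.
In the active region I_C = β·I_B = 50 × 0.149 = 7.43 mA.
Collector loop: V_CE = V_CC − I_C·R_C = 23 − 7.43×0.82 = 16.9 V.
Since V_CE = 16.9 V > V_CE(sat) ≈ 0.2 V, the transistor is in the active region as assumed.

I_C ≈ 7.4 mA, V_CE ≈ 17 V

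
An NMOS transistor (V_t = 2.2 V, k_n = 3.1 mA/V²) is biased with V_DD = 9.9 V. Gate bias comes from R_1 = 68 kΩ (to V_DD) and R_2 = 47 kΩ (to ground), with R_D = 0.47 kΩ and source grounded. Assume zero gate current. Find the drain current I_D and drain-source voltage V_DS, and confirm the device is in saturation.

I_D ≈ 5.3 mA, V_DS ≈ 7.4 V

V_G = V_DD·R_2/(R_1+R_2) = 9.9×47/115 = 4.05 V. With the source grounded, V_GS = V_G = 4.05 V.
Assume saturation: I_D = (k_n/2)(V_GS − V_t)² = (3.1/2)×(4.05 − 2.2)² = 1.55×1.85² = 5.28 mA.
V_DS = V_DD − I_D·R_D = 9.9 − 5.28×0.47 = 7.42 V.
Saturation requires V_DS ≥ V_GS − V_t = 1.85 V; 7.42 ≥ 1.85 ✓.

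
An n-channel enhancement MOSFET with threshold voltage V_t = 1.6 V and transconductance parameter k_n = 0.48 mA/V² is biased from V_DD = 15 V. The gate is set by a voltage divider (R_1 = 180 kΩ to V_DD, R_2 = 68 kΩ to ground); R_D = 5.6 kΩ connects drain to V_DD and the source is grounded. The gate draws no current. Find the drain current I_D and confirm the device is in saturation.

I_D ≈ 1.5 mA

V_G = V_DD·R_2/(R_1+R_2) = 15×68/248 = 4.11 V. With the source grounded, V_GS = V_G = 4.11 V.
Assume saturation: I_D = (k_n/2)(V_GS − V_t)² = (0.48/2)×(4.11 − 1.6)² = 0.24×2.51² = 1.52 mA.
V_DS = V_DD − I_D·R_D = 15 − 1.52×5.6 = 6.51 V.
Saturation requires V_DS ≥ V_GS − V_t = 2.51 V; 6.51 ≥ 2.51 ✓.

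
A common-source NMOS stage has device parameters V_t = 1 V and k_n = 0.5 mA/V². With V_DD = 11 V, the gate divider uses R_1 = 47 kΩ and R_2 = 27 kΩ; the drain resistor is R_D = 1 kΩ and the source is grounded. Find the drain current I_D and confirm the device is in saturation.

V_G = V_DD·R_2/(R_1+R_2) = 11×27/74 = 4.01 V. With the source grounded, V_GS = V_G = 4.01 V.
Assume saturation: I_D = (k_n/2)(V_GS − V_t)² = (0.5/2)×(4.01 − 1)² = 0.25×3.01² = 2.27 mA.
V_DS = V_DD − I_D·R_D = 11 − 2.27×1 = 8.73 V.
Saturation requires V_DS ≥ V_GS − V_t = 3.01 V; 8.73 ≥ 3.01 ✓.

I_D ≈ 2.3 mA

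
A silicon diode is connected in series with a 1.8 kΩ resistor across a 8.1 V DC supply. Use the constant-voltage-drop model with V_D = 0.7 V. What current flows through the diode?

KVL around the loop: 8.1 = V_D + I·R = 0.7 + I × 1.8 kΩ.
So I = (8.1 − 0.7) / 1.8 kΩ = 7.4 / 1.8 = 4.11 mA.

I ≈ 4.1 mA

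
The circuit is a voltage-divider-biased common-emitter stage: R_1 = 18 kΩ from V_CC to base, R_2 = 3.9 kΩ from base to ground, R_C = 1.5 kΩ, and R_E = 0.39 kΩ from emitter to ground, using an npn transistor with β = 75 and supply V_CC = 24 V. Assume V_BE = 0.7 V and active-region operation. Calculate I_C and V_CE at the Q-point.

Thevenize the base divider: V_Th = V_CC·R_2/(R_1+R_2) = 24×3.9/21.9 = 4.27 V, R_Th = R_1‖R_2 = 3.21 kΩ.
Base-emitter loop: V_Th = I_B·R_Th + V_BE + (β+1)I_B·R_E, so I_B = (4.27 − 0.7) / (3.21 + 76×0.39) = 0.109 mA.
I_C = β·I_B = 75×0.109 = 8.16 mA, and I_E = (β+1)I_B = 8.27 mA.
V_CE = V_CC − I_C·R_C − I_E·R_E = 24 − 8.16×1.5 − 8.27×0.39 = 8.53 V.
V_CE = 8.53 V > 0.2 V confirms active-region operation.

I_C ≈ 8.2 mA, V_CE ≈ 8.5 V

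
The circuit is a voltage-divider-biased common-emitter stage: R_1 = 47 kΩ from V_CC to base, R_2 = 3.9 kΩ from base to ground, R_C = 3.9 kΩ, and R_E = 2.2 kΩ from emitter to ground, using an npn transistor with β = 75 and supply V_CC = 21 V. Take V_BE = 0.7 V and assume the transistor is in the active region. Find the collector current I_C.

Thevenize the base divider: V_Th = V_CC·R_2/(R_1+R_2) = 21×3.9/50.9 = 1.61 V, R_Th = R_1‖R_2 = 3.6 kΩ.
Base-emitter loop: V_Th = I_B·R_Th + V_BE + (β+1)I_B·R_E, so I_B = (1.61 − 0.7) / (3.6 + 76×2.2) = 0.00532 mA.
I_C = β·I_B = 75×0.00532 = 0.399 mA, and I_E = (β+1)I_B = 0.404 mA.
V_CE = V_CC − I_C·R_C − I_E·R_E = 21 − 0.399×3.9 − 0.404×2.2 = 18.6 V.
V_CE = 18.6 V > 0.2 V confirms active-region operation.

I_C ≈ 0.4 mA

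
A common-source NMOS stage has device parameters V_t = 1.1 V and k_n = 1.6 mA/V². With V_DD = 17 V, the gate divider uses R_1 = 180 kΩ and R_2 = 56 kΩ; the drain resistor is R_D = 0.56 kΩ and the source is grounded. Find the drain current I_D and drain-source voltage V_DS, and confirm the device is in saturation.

V_G = V_DD·R_2/(R_1+R_2) = 17×56/236 = 4.03 V. With the source grounded, V_GS = V_G = 4.03 V.
Assume saturation: I_D = (k_n/2)(V_GS − V_t)² = (1.6/2)×(4.03 − 1.1)² = 0.8×2.93² = 6.89 mA.
V_DS = V_DD − I_D·R_D = 17 − 6.89×0.56 = 13.1 V.
Saturation requires V_DS ≥ V_GS − V_t = 2.93 V; 13.1 ≥ 2.93 ✓.

I_D ≈ 6.9 mA, V_DS ≈ 13 V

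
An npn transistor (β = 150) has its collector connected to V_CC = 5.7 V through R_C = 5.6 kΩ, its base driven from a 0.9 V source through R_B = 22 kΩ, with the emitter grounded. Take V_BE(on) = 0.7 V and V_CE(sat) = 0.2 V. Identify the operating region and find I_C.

saturation; I_C ≈ 0.98 mA

Assume active: I_B = (0.9 − 0.7)/22 = 0.00909 mA, giving I_C = β·I_B = 1.36 mA.
But then V_CE = 5.7 − 1.36×5.6 = -1.94 V < V_CE(sat) = 0.2 V — impossible in the active region.
So the transistor is saturated. With V_CE = 0.2 V, I_C = (V_CC − 0.2)/R_C = 5.5/5.6 = 0.982 mA.
Check: β·I_B = 1.36 mA > I_C = 0.982 mA, confirming saturation.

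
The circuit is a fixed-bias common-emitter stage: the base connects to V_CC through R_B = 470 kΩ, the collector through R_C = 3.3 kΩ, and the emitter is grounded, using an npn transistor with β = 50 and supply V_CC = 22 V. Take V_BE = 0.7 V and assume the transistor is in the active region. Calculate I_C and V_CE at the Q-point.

I_C ≈ 2.3 mA, V_CE ≈ 15 V

Base loop: V_CC = I_B·R_B + V_BE, so I_B = (22 − 0.7)/470 kΩ = 0.0453 mA.
In the active region I_C = β·I_B = 50 × 0.0453 = 2.27 mA.
Collector loop: V_CE = V_CC − I_C·R_C = 22 − 2.27×3.3 = 14.5 V.
Since V_CE = 14.5 V > V_CE(sat) ≈ 0.2 V, the transistor is in the active region as assumed.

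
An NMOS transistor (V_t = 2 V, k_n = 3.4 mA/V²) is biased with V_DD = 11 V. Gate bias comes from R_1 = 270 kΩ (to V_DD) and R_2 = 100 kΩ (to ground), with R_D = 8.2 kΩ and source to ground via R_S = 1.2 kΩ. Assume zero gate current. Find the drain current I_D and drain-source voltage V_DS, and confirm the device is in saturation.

V_G = V_DD·R_2/(R_1+R_2) = 11×100/370 = 2.97 V.
Assume saturation: I_D = (k_n/2)(V_GS − V_t)² with V_GS = V_G − I_D·R_S = 2.97 − 1.2·I_D.
Substituting gives 2.45·I_D² − 4.97·I_D + 1.61 = 0, with roots I_D = 0.404 or 1.63 mA.
The root I_D = 1.63 mA gives V_GS = 1.02 V ≤ V_t, so take I_D = 0.404 mA.
Then V_GS = 2.49 V and V_DS = V_DD − I_D(R_D+R_S) = 11 − 0.404×9.4 = 7.2 V.
Saturation requires V_DS ≥ V_GS − V_t = 0.488 V; 7.2 ≥ 0.488 ✓.

I_D ≈ 0.4 mA, V_DS ≈ 7.2 V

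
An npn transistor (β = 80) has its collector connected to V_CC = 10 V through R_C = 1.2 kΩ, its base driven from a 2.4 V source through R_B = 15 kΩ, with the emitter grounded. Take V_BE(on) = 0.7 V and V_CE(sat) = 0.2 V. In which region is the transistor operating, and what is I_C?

Assume active: I_B = (2.4 − 0.7)/15 = 0.113 mA, giving I_C = β·I_B = 9.07 mA.
But then V_CE = 10 − 9.07×1.2 = -0.88 V < V_CE(sat) = 0.2 V — impossible in the active region.
So the transistor is saturated. With V_CE = 0.2 V, I_C = (V_CC − 0.2)/R_C = 9.8/1.2 = 8.17 mA.
Check: β·I_B = 9.07 mA > I_C = 8.17 mA, confirming saturation.

saturation; I_C ≈ 8.2 mA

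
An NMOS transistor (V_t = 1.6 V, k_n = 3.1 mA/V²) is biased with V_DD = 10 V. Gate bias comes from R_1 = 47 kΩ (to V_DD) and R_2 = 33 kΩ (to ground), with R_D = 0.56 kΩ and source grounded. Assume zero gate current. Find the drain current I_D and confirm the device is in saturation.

I_D ≈ 9.9 mA

V_G = V_DD·R_2/(R_1+R_2) = 10×33/80 = 4.12 V. With the source grounded, V_GS = V_G = 4.12 V.
Assume saturation: I_D = (k_n/2)(V_GS − V_t)² = (3.1/2)×(4.12 − 1.6)² = 1.55×2.52² = 9.88 mA.
V_DS = V_DD − I_D·R_D = 10 − 9.88×0.56 = 4.47 V.
Saturation requires V_DS ≥ V_GS − V_t = 2.52 V; 4.47 ≥ 2.52 ✓.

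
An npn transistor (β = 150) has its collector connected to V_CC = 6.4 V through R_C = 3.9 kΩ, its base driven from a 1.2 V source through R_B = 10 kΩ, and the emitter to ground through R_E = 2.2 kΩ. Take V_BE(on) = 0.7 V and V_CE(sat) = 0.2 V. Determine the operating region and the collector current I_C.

Assume active. Base-emitter loop: I_B = (V_BB − V_BE)/(R_B + (β+1)R_E) = (1.2 − 0.7)/(10 + 151×2.2) = 0.00146 mA.
I_C = β·I_B = 150×0.00146 = 0.219 mA.
V_CE = V_CC − I_C·R_C − I_E·R_E = 6.4 − 0.219×3.9 − 0.221×2.2 = 5.06 V > V_CE(sat), so the active-region assumption holds.

active; I_C ≈ 0.22 mA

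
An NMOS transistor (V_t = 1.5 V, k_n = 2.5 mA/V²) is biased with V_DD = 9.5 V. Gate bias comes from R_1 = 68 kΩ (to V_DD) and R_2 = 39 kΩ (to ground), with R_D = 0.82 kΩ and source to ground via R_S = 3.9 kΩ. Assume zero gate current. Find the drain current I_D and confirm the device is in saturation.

I_D ≈ 0.36 mA

V_G = V_DD·R_2/(R_1+R_2) = 9.5×39/107 = 3.46 V.
Assume saturation: I_D = (k_n/2)(V_GS − V_t)² with V_GS = V_G − I_D·R_S = 3.46 − 3.9·I_D.
Substituting gives 19·I_D² − 20.1·I_D + 4.81 = 0, with roots I_D = 0.365 or 0.694 mA.
The root I_D = 0.694 mA gives V_GS = 0.755 V ≤ V_t, so take I_D = 0.365 mA.
Then V_GS = 2.04 V and V_DS = V_DD − I_D(R_D+R_S) = 9.5 − 0.365×4.72 = 7.78 V.
Saturation requires V_DS ≥ V_GS − V_t = 0.54 V; 7.78 ≥ 0.54 ✓.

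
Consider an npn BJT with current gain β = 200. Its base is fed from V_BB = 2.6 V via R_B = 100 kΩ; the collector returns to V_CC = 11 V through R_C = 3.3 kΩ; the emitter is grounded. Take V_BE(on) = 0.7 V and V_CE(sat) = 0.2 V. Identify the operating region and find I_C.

saturation; I_C ≈ 3.3 mA

Assume active: I_B = (2.6 − 0.7)/100 = 0.019 mA, giving I_C = β·I_B = 3.8 mA.
But then V_CE = 11 − 3.8×3.3 = -1.54 V < V_CE(sat) = 0.2 V — impossible in the active region.
So the transistor is saturated. With V_CE = 0.2 V, I_C = (V_CC − 0.2)/R_C = 10.8/3.3 = 3.27 mA.
Check: β·I_B = 3.8 mA > I_C = 3.27 mA, confirming saturation.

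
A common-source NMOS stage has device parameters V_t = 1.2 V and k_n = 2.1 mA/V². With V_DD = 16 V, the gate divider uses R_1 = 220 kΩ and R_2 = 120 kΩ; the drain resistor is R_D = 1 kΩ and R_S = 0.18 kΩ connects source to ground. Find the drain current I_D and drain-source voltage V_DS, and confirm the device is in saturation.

V_G = V_DD·R_2/(R_1+R_2) = 16×120/340 = 5.65 V.
Assume saturation: I_D = (k_n/2)(V_GS − V_t)² with V_GS = V_G − I_D·R_S = 5.65 − 0.18·I_D.
Substituting gives 0.034·I_D² − 2.68·I_D + 20.8 = 0, with roots I_D = 8.71 or 70.1 mA.
The root I_D = 70.1 mA gives V_GS = -6.97 V ≤ V_t, so take I_D = 8.71 mA.
Then V_GS = 4.08 V and V_DS = V_DD − I_D(R_D+R_S) = 16 − 8.71×1.18 = 5.73 V.
Saturation requires V_DS ≥ V_GS − V_t = 2.88 V; 5.73 ≥ 2.88 ✓.

I_D ≈ 8.7 mA, V_DS ≈ 5.7 V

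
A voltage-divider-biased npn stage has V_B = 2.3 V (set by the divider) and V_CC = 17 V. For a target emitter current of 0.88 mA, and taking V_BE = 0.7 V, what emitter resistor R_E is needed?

R_E ≈ 1.8 kΩ

V_E = V_B − V_BE = 2.3 − 0.7 = 1.6 V.
R_E = V_E / I_E = 1.6 / 0.88 = 1.82 kΩ.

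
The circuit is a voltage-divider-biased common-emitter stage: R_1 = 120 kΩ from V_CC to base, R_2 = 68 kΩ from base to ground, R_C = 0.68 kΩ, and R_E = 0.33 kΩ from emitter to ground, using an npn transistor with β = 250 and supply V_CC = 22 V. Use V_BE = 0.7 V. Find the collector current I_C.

Thevenize the base divider: V_Th = V_CC·R_2/(R_1+R_2) = 22×68/188 = 7.96 V, R_Th = R_1‖R_2 = 43.4 kΩ.
Base-emitter loop: V_Th = I_B·R_Th + V_BE + (β+1)I_B·R_E, so I_B = (7.96 − 0.7) / (43.4 + 251×0.33) = 0.0575 mA.
I_C = β·I_B = 250×0.0575 = 14.4 mA, and I_E = (β+1)I_B = 14.4 mA.
V_CE = V_CC − I_C·R_C − I_E·R_E = 22 − 14.4×0.68 − 14.4×0.33 = 7.46 V.
V_CE = 7.46 V > 0.2 V confirms active-region operation.

I_C ≈ 14 mA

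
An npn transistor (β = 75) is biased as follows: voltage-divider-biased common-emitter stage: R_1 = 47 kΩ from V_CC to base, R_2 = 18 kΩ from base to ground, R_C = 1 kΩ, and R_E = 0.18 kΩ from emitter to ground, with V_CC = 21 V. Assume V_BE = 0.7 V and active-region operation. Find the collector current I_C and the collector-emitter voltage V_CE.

I_C ≈ 14 mA, V_CE ≈ 4 V

Thevenize the base divider: V_Th = V_CC·R_2/(R_1+R_2) = 21×18/65 = 5.82 V, R_Th = R_1‖R_2 = 13 kΩ.
Base-emitter loop: V_Th = I_B·R_Th + V_BE + (β+1)I_B·R_E, so I_B = (5.82 − 0.7) / (13 + 76×0.18) = 0.192 mA.
I_C = β·I_B = 75×0.192 = 14.4 mA, and I_E = (β+1)I_B = 14.6 mA.
V_CE = V_CC − I_C·R_C − I_E·R_E = 21 − 14.4×1 − 14.6×0.18 = 4.01 V.
V_CE = 4.01 V > 0.2 V confirms active-region operation.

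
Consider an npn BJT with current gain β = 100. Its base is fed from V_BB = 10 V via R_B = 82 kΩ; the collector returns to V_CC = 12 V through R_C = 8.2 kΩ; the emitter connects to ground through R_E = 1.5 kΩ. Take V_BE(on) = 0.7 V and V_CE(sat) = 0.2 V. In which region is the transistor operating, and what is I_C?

saturation; I_C ≈ 1.2 mA

Assume active: I_B = (10 − 0.7)/(82 + 101×1.5) = 0.0398 mA, I_C = β·I_B = 3.98 mA.
Then V_CE = 12 − 3.98×8.2 − 4.02×1.5 = -26.7 V < 0.2 V — the active assumption fails.
Re-solve with V_CE = 0.2 V. KCL at the emitter: V_E/R_E = (V_BB−0.7−V_E)/R_B + (V_CC−0.2−V_E)/R_C, giving V_E = 1.94 V.
I_C = (V_CC − 0.2 − V_E)/R_C = (11.8 − 1.94)/8.2 = 1.2 mA.
Check: I_B = (9.3 − 1.94)/82 = 0.0898 mA, and β·I_B = 8.98 mA > I_C, confirming saturation.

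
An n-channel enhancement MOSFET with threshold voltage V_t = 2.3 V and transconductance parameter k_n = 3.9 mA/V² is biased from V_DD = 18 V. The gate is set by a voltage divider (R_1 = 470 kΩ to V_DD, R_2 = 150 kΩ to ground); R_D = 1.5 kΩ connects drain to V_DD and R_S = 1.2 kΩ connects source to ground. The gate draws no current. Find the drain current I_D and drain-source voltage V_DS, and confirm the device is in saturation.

V_G = V_DD·R_2/(R_1+R_2) = 18×150/620 = 4.35 V.
Assume saturation: I_D = (k_n/2)(V_GS − V_t)² with V_GS = V_G − I_D·R_S = 4.35 − 1.2·I_D.
Substituting gives 2.81·I_D² − 10.6·I_D + 8.23 = 0, with roots I_D = 1.09 or 2.69 mA.
The root I_D = 2.69 mA gives V_GS = 1.13 V ≤ V_t, so take I_D = 1.09 mA.
Then V_GS = 3.05 V and V_DS = V_DD − I_D(R_D+R_S) = 18 − 1.09×2.7 = 15.1 V.
Saturation requires V_DS ≥ V_GS − V_t = 0.747 V; 15.1 ≥ 0.747 ✓.

I_D ≈ 1.1 mA, V_DS ≈ 15 V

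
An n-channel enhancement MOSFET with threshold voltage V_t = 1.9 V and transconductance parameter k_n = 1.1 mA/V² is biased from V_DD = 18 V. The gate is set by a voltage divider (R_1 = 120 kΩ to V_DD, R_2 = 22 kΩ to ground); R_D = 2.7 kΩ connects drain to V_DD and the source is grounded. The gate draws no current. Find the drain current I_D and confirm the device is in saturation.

I_D ≈ 0.43 mA

V_G = V_DD·R_2/(R_1+R_2) = 18×22/142 = 2.79 V. With the source grounded, V_GS = V_G = 2.79 V.
Assume saturation: I_D = (k_n/2)(V_GS − V_t)² = (1.1/2)×(2.79 − 1.9)² = 0.55×0.889² = 0.434 mA.
V_DS = V_DD − I_D·R_D = 18 − 0.434×2.7 = 16.8 V.
Saturation requires V_DS ≥ V_GS − V_t = 0.889 V; 16.8 ≥ 0.889 ✓.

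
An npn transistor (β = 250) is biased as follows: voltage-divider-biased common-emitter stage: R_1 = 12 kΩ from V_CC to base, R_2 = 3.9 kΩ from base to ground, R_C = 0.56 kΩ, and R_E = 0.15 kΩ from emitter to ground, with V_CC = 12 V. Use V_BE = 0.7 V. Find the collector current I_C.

I_C ≈ 14 mA

Thevenize the base divider: V_Th = V_CC·R_2/(R_1+R_2) = 12×3.9/15.9 = 2.94 V, R_Th = R_1‖R_2 = 2.94 kΩ.
Base-emitter loop: V_Th = I_B·R_Th + V_BE + (β+1)I_B·R_E, so I_B = (2.94 − 0.7) / (2.94 + 251×0.15) = 0.0553 mA.
I_C = β·I_B = 250×0.0553 = 13.8 mA, and I_E = (β+1)I_B = 13.9 mA.
V_CE = V_CC − I_C·R_C − I_E·R_E = 12 − 13.8×0.56 − 13.9×0.15 = 2.18 V.
V_CE = 2.18 V > 0.2 V confirms active-region operation.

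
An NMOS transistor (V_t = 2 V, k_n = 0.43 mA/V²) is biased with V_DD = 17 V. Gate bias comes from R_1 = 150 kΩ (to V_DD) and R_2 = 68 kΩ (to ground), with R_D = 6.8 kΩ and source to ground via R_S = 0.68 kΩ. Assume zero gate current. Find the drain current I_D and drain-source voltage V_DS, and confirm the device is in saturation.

V_G = V_DD·R_2/(R_1+R_2) = 17×68/218 = 5.3 V.
Assume saturation: I_D = (k_n/2)(V_GS − V_t)² with V_GS = V_G − I_D·R_S = 5.3 − 0.68·I_D.
Substituting gives 0.0994·I_D² − 1.97·I_D + 2.35 = 0, with roots I_D = 1.28 or 18.5 mA.
The root I_D = 18.5 mA gives V_GS = -7.28 V ≤ V_t, so take I_D = 1.28 mA.
Then V_GS = 4.44 V and V_DS = V_DD − I_D(R_D+R_S) = 17 − 1.28×7.48 = 7.46 V.
Saturation requires V_DS ≥ V_GS − V_t = 2.44 V; 7.46 ≥ 2.44 ✓.

I_D ≈ 1.3 mA, V_DS ≈ 7.5 V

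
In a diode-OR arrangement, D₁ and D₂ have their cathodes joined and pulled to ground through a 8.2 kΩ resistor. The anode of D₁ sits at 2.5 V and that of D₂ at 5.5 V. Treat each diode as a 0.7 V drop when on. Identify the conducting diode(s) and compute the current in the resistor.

Assume both conduct. Then node N would need to be at both 2.5−0.7 = 1.8 V and 5.5−0.7 = 4.8 V, which is impossible.
Assume only D₂ conducts: V_N = 5.5 − 0.7 = 4.8 V, so I_R = 4.8/8.2 = 0.585 mA.
Check D₁: its anode-to-cathode voltage is 2.5 − 4.8 = -2.3 V < 0.7 V, so it is off. The assumption is consistent.

Only D₂ conducts; I_R ≈ 0.59 mA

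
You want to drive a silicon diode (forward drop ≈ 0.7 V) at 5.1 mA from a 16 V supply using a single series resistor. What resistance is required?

R ≈ 3 kΩ

The resistor drops V_S − V_D = 16 − 0.7 = 15.3 V at 5.1 mA.
R = 15.3 V / 5.1 mA = 3 kΩ.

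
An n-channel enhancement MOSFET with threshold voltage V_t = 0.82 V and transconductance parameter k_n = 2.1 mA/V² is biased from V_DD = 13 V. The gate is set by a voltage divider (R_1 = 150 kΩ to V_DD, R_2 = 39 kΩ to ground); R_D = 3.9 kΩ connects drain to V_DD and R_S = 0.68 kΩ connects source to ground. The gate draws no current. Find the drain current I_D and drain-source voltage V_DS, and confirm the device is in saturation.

V_G = V_DD·R_2/(R_1+R_2) = 13×39/189 = 2.68 V.
Assume saturation: I_D = (k_n/2)(V_GS − V_t)² with V_GS = V_G − I_D·R_S = 2.68 − 0.68·I_D.
Substituting gives 0.486·I_D² − 3.66·I_D + 3.64 = 0, with roots I_D = 1.18 or 6.36 mA.
The root I_D = 6.36 mA gives V_GS = -1.64 V ≤ V_t, so take I_D = 1.18 mA.
Then V_GS = 1.88 V and V_DS = V_DD − I_D(R_D+R_S) = 13 − 1.18×4.58 = 7.6 V.
Saturation requires V_DS ≥ V_GS − V_t = 1.06 V; 7.6 ≥ 1.06 ✓.

I_D ≈ 1.2 mA, V_DS ≈ 7.6 V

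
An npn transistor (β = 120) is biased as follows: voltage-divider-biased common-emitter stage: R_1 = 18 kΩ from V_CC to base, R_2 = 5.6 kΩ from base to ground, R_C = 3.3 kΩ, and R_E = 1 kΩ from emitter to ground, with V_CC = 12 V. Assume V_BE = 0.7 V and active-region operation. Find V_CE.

V_CE ≈ 3.1 V

Thevenize the base divider: V_Th = V_CC·R_2/(R_1+R_2) = 12×5.6/23.6 = 2.85 V, R_Th = R_1‖R_2 = 4.27 kΩ.
Base-emitter loop: V_Th = I_B·R_Th + V_BE + (β+1)I_B·R_E, so I_B = (2.85 − 0.7) / (4.27 + 121×1) = 0.0171 mA.
I_C = β·I_B = 120×0.0171 = 2.06 mA, and I_E = (β+1)I_B = 2.07 mA.
V_CE = V_CC − I_C·R_C − I_E·R_E = 12 − 2.06×3.3 − 2.07×1 = 3.14 V.
V_CE = 3.14 V > 0.2 V confirms active-region operation.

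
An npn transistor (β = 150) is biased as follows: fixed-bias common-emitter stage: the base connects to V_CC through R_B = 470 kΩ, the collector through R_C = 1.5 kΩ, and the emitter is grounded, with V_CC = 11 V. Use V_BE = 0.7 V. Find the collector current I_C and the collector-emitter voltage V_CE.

I_C ≈ 3.3 mA, V_CE ≈ 6.1 V

Base loop: V_CC = I_B·R_B + V_BE, so I_B = (11 − 0.7)/470 kΩ = 0.0219 mA.
In the active region I_C = β·I_B = 150 × 0.0219 = 3.29 mA.
Collector loop: V_CE = V_CC − I_C·R_C = 11 − 3.29×1.5 = 6.07 V.
Since V_CE = 6.07 V > V_CE(sat) ≈ 0.2 V, the transistor is in the active region as assumed.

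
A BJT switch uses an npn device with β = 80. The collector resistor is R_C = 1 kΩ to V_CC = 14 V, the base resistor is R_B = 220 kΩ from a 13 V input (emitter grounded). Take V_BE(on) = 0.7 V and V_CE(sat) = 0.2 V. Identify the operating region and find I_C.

Assume active. Base-emitter loop: I_B = (V_BB − V_BE)/R_B = (13 − 0.7)/220 = 0.0559 mA.
I_C = β·I_B = 80×0.0559 = 4.47 mA.
V_CE = V_CC − I_C·R_C = 14 − 4.47×1 = 9.53 V > V_CE(sat), so the active-region assumption holds.

active; I_C ≈ 4.5 mA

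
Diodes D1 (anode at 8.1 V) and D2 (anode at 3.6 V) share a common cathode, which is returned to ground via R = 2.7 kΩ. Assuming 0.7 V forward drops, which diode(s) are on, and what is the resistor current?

Only D1 conducts; I_R ≈ 2.7 mA

Assume both conduct. Then node N would need to be at both 8.1−0.7 = 7.4 V and 3.6−0.7 = 2.9 V, which is impossible.
Assume only D1 conducts: V_N = 8.1 − 0.7 = 7.4 V, so I_R = 7.4/2.7 = 2.74 mA.
Check D2: its anode-to-cathode voltage is 3.6 − 7.4 = -3.8 V < 0.7 V, so it is off. The assumption is consistent.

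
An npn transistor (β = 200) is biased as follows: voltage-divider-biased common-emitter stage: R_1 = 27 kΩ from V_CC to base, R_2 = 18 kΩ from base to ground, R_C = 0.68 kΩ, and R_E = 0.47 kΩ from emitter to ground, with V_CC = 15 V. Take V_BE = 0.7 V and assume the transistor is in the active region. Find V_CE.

V_CE ≈ 3.4 V

Thevenize the base divider: V_Th = V_CC·R_2/(R_1+R_2) = 15×18/45 = 6 V, R_Th = R_1‖R_2 = 10.8 kΩ.
Base-emitter loop: V_Th = I_B·R_Th + V_BE + (β+1)I_B·R_E, so I_B = (6 − 0.7) / (10.8 + 201×0.47) = 0.0503 mA.
I_C = β·I_B = 200×0.0503 = 10.1 mA, and I_E = (β+1)I_B = 10.1 mA.
V_CE = V_CC − I_C·R_C − I_E·R_E = 15 − 10.1×0.68 − 10.1×0.47 = 3.4 V.
V_CE = 3.4 V > 0.2 V confirms active-region operation.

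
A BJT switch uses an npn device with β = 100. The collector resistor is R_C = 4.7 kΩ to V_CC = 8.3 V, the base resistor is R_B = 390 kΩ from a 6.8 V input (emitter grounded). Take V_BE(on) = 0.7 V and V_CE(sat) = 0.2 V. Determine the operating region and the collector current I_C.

Assume active. Base-emitter loop: I_B = (V_BB − V_BE)/R_B = (6.8 − 0.7)/390 = 0.0156 mA.
I_C = β·I_B = 100×0.0156 = 1.56 mA.
V_CE = V_CC − I_C·R_C = 8.3 − 1.56×4.7 = 0.949 V > V_CE(sat), so the active-region assumption holds.

active; I_C ≈ 1.6 mA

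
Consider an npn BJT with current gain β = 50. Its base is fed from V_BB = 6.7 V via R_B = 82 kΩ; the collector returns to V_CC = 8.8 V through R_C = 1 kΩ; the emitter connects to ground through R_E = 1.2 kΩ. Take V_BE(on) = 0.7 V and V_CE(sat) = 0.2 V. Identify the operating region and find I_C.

Assume active. Base-emitter loop: I_B = (V_BB − V_BE)/(R_B + (β+1)R_E) = (6.7 − 0.7)/(82 + 51×1.2) = 0.0419 mA.
I_C = β·I_B = 50×0.0419 = 2.09 mA.
V_CE = V_CC − I_C·R_C − I_E·R_E = 8.8 − 2.09×1 − 2.14×1.2 = 4.14 V > V_CE(sat), so the active-region assumption holds.

active; I_C ≈ 2.1 mA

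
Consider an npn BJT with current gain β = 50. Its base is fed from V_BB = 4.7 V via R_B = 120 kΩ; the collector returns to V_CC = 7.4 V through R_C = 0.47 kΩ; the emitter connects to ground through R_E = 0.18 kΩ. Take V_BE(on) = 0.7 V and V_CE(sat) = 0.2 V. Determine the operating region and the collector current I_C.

Assume active. Base-emitter loop: I_B = (V_BB − V_BE)/(R_B + (β+1)R_E) = (4.7 − 0.7)/(120 + 51×0.18) = 0.031 mA.
I_C = β·I_B = 50×0.031 = 1.55 mA.
V_CE = V_CC − I_C·R_C − I_E·R_E = 7.4 − 1.55×0.47 − 1.58×0.18 = 6.39 V > V_CE(sat), so the active-region assumption holds.

active; I_C ≈ 1.5 mA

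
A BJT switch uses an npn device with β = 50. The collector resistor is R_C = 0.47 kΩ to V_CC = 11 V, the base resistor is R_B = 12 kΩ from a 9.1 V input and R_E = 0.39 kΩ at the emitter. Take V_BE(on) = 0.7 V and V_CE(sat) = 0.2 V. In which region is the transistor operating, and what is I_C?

saturation; I_C ≈ 12 mA

Assume active: I_B = (9.1 − 0.7)/(12 + 51×0.39) = 0.263 mA, I_C = β·I_B = 13.2 mA.
Then V_CE = 11 − 13.2×0.47 − 13.4×0.39 = -0.429 V < 0.2 V — the active assumption fails.
Re-solve with V_CE = 0.2 V. KCL at the emitter: V_E/R_E = (V_BB−0.7−V_E)/R_B + (V_CC−0.2−V_E)/R_C, giving V_E = 4.96 V.
I_C = (V_CC − 0.2 − V_E)/R_C = (10.8 − 4.96)/0.47 = 12.4 mA.
Check: I_B = (8.4 − 4.96)/12 = 0.287 mA, and β·I_B = 14.3 mA > I_C, confirming saturation.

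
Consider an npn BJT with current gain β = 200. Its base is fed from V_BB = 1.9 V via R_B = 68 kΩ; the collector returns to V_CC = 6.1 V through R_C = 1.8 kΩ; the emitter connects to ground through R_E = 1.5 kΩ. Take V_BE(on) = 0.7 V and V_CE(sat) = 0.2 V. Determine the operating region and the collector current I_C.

Assume active. Base-emitter loop: I_B = (V_BB − V_BE)/(R_B + (β+1)R_E) = (1.9 − 0.7)/(68 + 201×1.5) = 0.00325 mA.
I_C = β·I_B = 200×0.00325 = 0.65 mA.
V_CE = V_CC − I_C·R_C − I_E·R_E = 6.1 − 0.65×1.8 − 0.653×1.5 = 3.95 V > V_CE(sat), so the active-region assumption holds.

active; I_C ≈ 0.65 mA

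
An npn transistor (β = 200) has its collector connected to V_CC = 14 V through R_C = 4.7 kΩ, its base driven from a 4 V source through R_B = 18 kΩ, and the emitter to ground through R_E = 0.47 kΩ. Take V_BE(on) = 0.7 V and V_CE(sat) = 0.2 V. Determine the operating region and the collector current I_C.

Assume active: I_B = (4 − 0.7)/(18 + 201×0.47) = 0.0293 mA, I_C = β·I_B = 5.87 mA.
Then V_CE = 14 − 5.87×4.7 − 5.9×0.47 = -16.4 V < 0.2 V — the active assumption fails.
Re-solve with V_CE = 0.2 V. KCL at the emitter: V_E/R_E = (V_BB−0.7−V_E)/R_B + (V_CC−0.2−V_E)/R_C, giving V_E = 1.3 V.
I_C = (V_CC − 0.2 − V_E)/R_C = (13.8 − 1.3)/4.7 = 2.66 mA.
Check: I_B = (3.3 − 1.3)/18 = 0.111 mA, and β·I_B = 22.2 mA > I_C, confirming saturation.

saturation; I_C ≈ 2.7 mA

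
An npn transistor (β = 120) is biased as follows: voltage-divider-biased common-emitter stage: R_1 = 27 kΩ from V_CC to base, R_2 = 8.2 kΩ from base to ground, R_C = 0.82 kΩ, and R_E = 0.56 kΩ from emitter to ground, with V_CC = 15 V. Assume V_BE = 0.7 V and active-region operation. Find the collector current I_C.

Thevenize the base divider: V_Th = V_CC·R_2/(R_1+R_2) = 15×8.2/35.2 = 3.49 V, R_Th = R_1‖R_2 = 6.29 kΩ.
Base-emitter loop: V_Th = I_B·R_Th + V_BE + (β+1)I_B·R_E, so I_B = (3.49 − 0.7) / (6.29 + 121×0.56) = 0.0377 mA.
I_C = β·I_B = 120×0.0377 = 4.53 mA, and I_E = (β+1)I_B = 4.57 mA.
V_CE = V_CC − I_C·R_C − I_E·R_E = 15 − 4.53×0.82 − 4.57×0.56 = 8.73 V.
V_CE = 8.73 V > 0.2 V confirms active-region operation.

I_C ≈ 4.5 mA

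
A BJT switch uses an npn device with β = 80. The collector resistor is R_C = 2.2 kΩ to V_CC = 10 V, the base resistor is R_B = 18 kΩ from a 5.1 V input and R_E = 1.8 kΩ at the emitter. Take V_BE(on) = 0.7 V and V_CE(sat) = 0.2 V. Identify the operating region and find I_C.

active; I_C ≈ 2.1 mA

Assume active. Base-emitter loop: I_B = (V_BB − V_BE)/(R_B + (β+1)R_E) = (5.1 − 0.7)/(18 + 81×1.8) = 0.0269 mA.
I_C = β·I_B = 80×0.0269 = 2.15 mA.
V_CE = V_CC − I_C·R_C − I_E·R_E = 10 − 2.15×2.2 − 2.18×1.8 = 1.36 V > V_CE(sat), so the active-region assumption holds.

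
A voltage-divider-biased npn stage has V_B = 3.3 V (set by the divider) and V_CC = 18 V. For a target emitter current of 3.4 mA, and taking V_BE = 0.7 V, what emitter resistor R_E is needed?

V_E = V_B − V_BE = 3.3 − 0.7 = 2.6 V.
R_E = V_E / I_E = 2.6 / 3.4 = 0.765 kΩ.

R_E ≈ 0.76 kΩ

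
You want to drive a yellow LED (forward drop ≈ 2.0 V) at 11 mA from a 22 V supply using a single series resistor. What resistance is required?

The resistor drops V_S − V_D = 22 − 2.0 = 20 V at 11 mA.
R = 20 V / 11 mA = 1.82 kΩ.

R ≈ 1.8 kΩ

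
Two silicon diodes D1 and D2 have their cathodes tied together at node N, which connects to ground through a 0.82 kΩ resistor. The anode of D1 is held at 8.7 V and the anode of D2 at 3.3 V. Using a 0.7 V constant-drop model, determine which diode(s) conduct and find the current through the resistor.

Only D1 conducts; I_R ≈ 9.8 mA

Assume both conduct. Then node N would need to be at both 8.7−0.7 = 8 V and 3.3−0.7 = 2.6 V, which is impossible.
Assume only D1 conducts: V_N = 8.7 − 0.7 = 8 V, so I_R = 8/0.82 = 9.76 mA.
Check D2: its anode-to-cathode voltage is 3.3 − 8 = -4.7 V < 0.7 V, so it is off. The assumption is consistent.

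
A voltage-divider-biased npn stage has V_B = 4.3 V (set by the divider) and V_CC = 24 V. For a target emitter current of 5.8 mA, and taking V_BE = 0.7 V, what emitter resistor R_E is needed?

V_E = V_B − V_BE = 4.3 − 0.7 = 3.6 V.
R_E = V_E / I_E = 3.6 / 5.8 = 0.621 kΩ.

R_E ≈ 0.62 kΩ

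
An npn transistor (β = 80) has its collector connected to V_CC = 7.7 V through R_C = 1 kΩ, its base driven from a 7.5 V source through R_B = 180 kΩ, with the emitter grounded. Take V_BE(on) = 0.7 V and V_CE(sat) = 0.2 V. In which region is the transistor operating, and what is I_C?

Assume active. Base-emitter loop: I_B = (V_BB − V_BE)/R_B = (7.5 − 0.7)/180 = 0.0378 mA.
I_C = β·I_B = 80×0.0378 = 3.02 mA.
V_CE = V_CC − I_C·R_C = 7.7 − 3.02×1 = 4.68 V > V_CE(sat), so the active-region assumption holds.

active; I_C ≈ 3 mA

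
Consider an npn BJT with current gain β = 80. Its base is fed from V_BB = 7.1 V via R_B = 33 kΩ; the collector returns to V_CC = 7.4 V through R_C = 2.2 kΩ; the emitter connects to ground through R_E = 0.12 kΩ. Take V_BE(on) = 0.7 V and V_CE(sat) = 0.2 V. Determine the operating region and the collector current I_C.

Assume active: I_B = (7.1 − 0.7)/(33 + 81×0.12) = 0.15 mA, I_C = β·I_B = 12 mA.
Then V_CE = 7.4 − 12×2.2 − 12.1×0.12 = -20.4 V < 0.2 V — the active assumption fails.
Re-solve with V_CE = 0.2 V. KCL at the emitter: V_E/R_E = (V_BB−0.7−V_E)/R_B + (V_CC−0.2−V_E)/R_C, giving V_E = 0.393 V.
I_C = (V_CC − 0.2 − V_E)/R_C = (7.2 − 0.393)/2.2 = 3.09 mA.
Check: I_B = (6.4 − 0.393)/33 = 0.182 mA, and β·I_B = 14.6 mA > I_C, confirming saturation.

saturation; I_C ≈ 3.1 mA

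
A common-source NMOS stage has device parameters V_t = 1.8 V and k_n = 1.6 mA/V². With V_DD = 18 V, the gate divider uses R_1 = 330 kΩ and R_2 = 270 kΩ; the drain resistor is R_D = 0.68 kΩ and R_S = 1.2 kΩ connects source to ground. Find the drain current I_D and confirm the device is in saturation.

I_D ≈ 3.5 mA

V_G = V_DD·R_2/(R_1+R_2) = 18×270/600 = 8.1 V.
Assume saturation: I_D = (k_n/2)(V_GS − V_t)² with V_GS = V_G − I_D·R_S = 8.1 − 1.2·I_D.
Substituting gives 1.15·I_D² − 13.1·I_D + 31.8 = 0, with roots I_D = 3.51 or 7.86 mA.
The root I_D = 7.86 mA gives V_GS = -1.33 V ≤ V_t, so take I_D = 3.51 mA.
Then V_GS = 3.89 V and V_DS = V_DD − I_D(R_D+R_S) = 18 − 3.51×1.88 = 11.4 V.
Saturation requires V_DS ≥ V_GS − V_t = 2.09 V; 11.4 ≥ 2.09 ✓.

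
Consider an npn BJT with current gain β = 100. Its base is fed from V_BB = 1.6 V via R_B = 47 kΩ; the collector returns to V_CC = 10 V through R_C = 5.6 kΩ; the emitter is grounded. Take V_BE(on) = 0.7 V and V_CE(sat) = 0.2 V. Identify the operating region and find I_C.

saturation; I_C ≈ 1.8 mA

Assume active: I_B = (1.6 − 0.7)/47 = 0.0191 mA, giving I_C = β·I_B = 1.91 mA.
But then V_CE = 10 − 1.91×5.6 = -0.723 V < V_CE(sat) = 0.2 V — impossible in the active region.
So the transistor is saturated. With V_CE = 0.2 V, I_C = (V_CC − 0.2)/R_C = 9.8/5.6 = 1.75 mA.
Check: β·I_B = 1.91 mA > I_C = 1.75 mA, confirming saturation.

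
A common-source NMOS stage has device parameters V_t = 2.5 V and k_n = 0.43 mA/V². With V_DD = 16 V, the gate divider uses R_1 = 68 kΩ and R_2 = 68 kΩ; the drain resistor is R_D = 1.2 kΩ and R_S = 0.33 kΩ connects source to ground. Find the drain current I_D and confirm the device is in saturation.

V_G = V_DD·R_2/(R_1+R_2) = 16×68/136 = 8 V.
Assume saturation: I_D = (k_n/2)(V_GS − V_t)² with V_GS = V_G − I_D·R_S = 8 − 0.33·I_D.
Substituting gives 0.0234·I_D² − 1.78·I_D + 6.5 = 0, with roots I_D = 3.85 or 72.2 mA.
The root I_D = 72.2 mA gives V_GS = -15.8 V ≤ V_t, so take I_D = 3.85 mA.
Then V_GS = 6.73 V and V_DS = V_DD − I_D(R_D+R_S) = 16 − 3.85×1.53 = 10.1 V.
Saturation requires V_DS ≥ V_GS − V_t = 4.23 V; 10.1 ≥ 4.23 ✓.

I_D ≈ 3.8 mA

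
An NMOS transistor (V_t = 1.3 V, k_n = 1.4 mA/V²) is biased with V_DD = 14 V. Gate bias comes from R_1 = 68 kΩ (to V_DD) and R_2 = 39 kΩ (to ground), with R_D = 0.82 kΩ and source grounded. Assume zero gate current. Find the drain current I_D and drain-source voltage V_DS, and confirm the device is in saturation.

V_G = V_DD·R_2/(R_1+R_2) = 14×39/107 = 5.1 V. With the source grounded, V_GS = V_G = 5.1 V.
Assume saturation: I_D = (k_n/2)(V_GS − V_t)² = (1.4/2)×(5.1 − 1.3)² = 0.7×3.8² = 10.1 mA.
V_DS = V_DD − I_D·R_D = 14 − 10.1×0.82 = 5.7 V.
Saturation requires V_DS ≥ V_GS − V_t = 3.8 V; 5.7 ≥ 3.8 ✓.

I_D ≈ 10 mA, V_DS ≈ 5.7 V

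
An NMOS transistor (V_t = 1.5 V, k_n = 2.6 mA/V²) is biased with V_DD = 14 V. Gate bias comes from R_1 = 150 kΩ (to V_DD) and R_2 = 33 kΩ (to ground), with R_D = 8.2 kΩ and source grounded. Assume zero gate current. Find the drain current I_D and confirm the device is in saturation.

I_D ≈ 1.4 mA

V_G = V_DD·R_2/(R_1+R_2) = 14×33/183 = 2.52 V. With the source grounded, V_GS = V_G = 2.52 V.
Assume saturation: I_D = (k_n/2)(V_GS − V_t)² = (2.6/2)×(2.52 − 1.5)² = 1.3×1.02² = 1.36 mA.
V_DS = V_DD − I_D·R_D = 14 − 1.36×8.2 = 2.81 V.
Saturation requires V_DS ≥ V_GS − V_t = 1.02 V; 2.81 ≥ 1.02 ✓.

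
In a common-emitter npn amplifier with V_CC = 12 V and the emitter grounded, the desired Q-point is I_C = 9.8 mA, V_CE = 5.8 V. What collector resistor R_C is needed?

R_C ≈ 0.63 kΩ

Collector loop: V_CC = I_C·R_C + V_CE.
R_C = (V_CC − V_CE)/I_C = (12 − 5.8)/9.8 = 0.633 kΩ.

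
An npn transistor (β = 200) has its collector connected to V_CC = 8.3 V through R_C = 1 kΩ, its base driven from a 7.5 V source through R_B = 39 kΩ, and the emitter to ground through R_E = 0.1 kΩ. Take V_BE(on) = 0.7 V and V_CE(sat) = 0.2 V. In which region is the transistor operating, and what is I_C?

Assume active: I_B = (7.5 − 0.7)/(39 + 201×0.1) = 0.115 mA, I_C = β·I_B = 23 mA.
Then V_CE = 8.3 − 23×1 − 23.1×0.1 = -17 V < 0.2 V — the active assumption fails.
Re-solve with V_CE = 0.2 V. KCL at the emitter: V_E/R_E = (V_BB−0.7−V_E)/R_B + (V_CC−0.2−V_E)/R_C, giving V_E = 0.75 V.
I_C = (V_CC − 0.2 − V_E)/R_C = (8.1 − 0.75)/1 = 7.35 mA.
Check: I_B = (6.8 − 0.75)/39 = 0.155 mA, and β·I_B = 31 mA > I_C, confirming saturation.

saturation; I_C ≈ 7.3 mA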